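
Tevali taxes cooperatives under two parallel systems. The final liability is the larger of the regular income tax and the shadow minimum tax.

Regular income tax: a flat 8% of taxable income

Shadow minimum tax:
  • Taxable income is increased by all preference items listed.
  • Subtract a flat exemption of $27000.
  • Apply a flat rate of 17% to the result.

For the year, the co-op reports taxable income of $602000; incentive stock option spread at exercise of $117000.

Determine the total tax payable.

$117640

Regular income tax:
  $602000 × 8% = $48160

Shadow minimum tax:
  Adjusted income: $602000 + $117000 = $719000
  Less exemption $27000 → base $692000
  $692000 × 17% = $117640

$117640 > $48160, so the shadow minimum tax is the binding amount.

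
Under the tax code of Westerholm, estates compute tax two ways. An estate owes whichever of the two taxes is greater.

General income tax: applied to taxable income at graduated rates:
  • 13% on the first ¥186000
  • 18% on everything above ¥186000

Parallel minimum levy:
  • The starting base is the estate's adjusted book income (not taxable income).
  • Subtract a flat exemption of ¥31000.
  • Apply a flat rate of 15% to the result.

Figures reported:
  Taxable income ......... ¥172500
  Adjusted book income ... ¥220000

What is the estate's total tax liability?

General income tax:
  ¥172500 × 13% = ¥22425

Parallel minimum levy:
  Base (adjusted book income): ¥220000
  Less exemption ¥31000 → base ¥189000
  ¥189000 × 15% = ¥28350

¥28350 > ¥22425, so the parallel minimum levy is the binding amount.

¥28350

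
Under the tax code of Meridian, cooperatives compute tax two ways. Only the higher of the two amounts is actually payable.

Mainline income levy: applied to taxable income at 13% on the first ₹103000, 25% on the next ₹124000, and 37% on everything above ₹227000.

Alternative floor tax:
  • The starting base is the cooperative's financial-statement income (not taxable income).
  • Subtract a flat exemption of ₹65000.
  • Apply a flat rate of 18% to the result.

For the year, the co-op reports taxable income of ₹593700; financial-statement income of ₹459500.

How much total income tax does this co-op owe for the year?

₹180069

Alternative floor tax:
  Base (financial-statement income): ₹459500
  Less exemption ₹65000 → base ₹394500
  ₹394500 × 18% = ₹71010

Mainline income levy:
  ₹103000 × 13% = ₹13390
  ₹124000 × 25% = ₹31000
  ₹366700 × 37% = ₹135679
  → ₹180069

₹180069 > ₹71010, so the mainline income levy governs.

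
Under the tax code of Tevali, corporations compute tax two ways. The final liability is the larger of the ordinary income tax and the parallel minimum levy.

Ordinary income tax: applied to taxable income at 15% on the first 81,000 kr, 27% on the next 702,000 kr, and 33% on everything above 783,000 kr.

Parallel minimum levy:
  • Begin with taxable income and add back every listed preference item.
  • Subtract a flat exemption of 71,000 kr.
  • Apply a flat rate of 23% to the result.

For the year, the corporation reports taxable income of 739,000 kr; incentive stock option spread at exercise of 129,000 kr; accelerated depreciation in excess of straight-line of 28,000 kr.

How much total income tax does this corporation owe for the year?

Ordinary income tax:
  81,000 kr × 15% = 12,150 kr
  658,000 kr × 27% = 177,660 kr
  → 189,810 kr

Parallel minimum levy:
  Adjusted income: 739,000 kr + 129,000 kr + 28,000 kr = 896,000 kr
  Less exemption 71,000 kr → base 825,000 kr
  825,000 kr × 23% = 189,750 kr

189,810 kr > 189,750 kr, so the ordinary income tax governs.

189,810 kr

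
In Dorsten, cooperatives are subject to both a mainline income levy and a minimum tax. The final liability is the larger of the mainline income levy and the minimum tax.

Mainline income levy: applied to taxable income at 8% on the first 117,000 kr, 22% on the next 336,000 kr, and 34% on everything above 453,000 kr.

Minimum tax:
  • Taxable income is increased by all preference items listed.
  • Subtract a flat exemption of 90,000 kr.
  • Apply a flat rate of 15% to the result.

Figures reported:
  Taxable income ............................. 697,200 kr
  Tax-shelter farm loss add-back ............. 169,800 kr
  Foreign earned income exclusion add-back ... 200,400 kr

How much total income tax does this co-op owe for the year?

166,308 kr

Mainline income levy:
  117,000 kr × 8% = 9,360 kr
  336,000 kr × 22% = 73,920 kr
  244,200 kr × 34% = 83,028 kr
  → 166,308 kr

Minimum tax:
  Adjusted income: 697,200 kr + 169,800 kr + 200,400 kr = 1,067,400 kr
  Less exemption 90,000 kr → base 977,400 kr
  977,400 kr × 15% = 146,610 kr

166,308 kr > 146,610 kr, so the mainline income levy governs.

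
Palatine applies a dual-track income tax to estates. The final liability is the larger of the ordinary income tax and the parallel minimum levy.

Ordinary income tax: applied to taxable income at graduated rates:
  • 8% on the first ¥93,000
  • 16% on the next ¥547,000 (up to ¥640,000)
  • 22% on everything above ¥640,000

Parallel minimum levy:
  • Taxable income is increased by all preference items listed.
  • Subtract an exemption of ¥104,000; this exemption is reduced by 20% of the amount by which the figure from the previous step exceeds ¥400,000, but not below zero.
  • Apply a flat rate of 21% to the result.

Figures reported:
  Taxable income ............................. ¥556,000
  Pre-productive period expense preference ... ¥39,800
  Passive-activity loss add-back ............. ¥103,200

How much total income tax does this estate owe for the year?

¥137,508

Parallel minimum levy:
  Adjusted income: ¥556,000 + ¥39,800 + ¥103,200 = ¥699,000
  Exemption: ¥104,000 − 20% × (¥699,000 − ¥400,000) = ¥104,000 − ¥59,800 = ¥44,200
  Base: ¥699,000 − ¥44,200 = ¥654,800
  ¥654,800 × 21% = ¥137,508

Ordinary income tax:
  ¥93,000 × 8% = ¥7,440
  ¥463,000 × 16% = ¥74,080
  → ¥81,520

¥137,508 > ¥81,520, so the parallel minimum levy is the binding amount.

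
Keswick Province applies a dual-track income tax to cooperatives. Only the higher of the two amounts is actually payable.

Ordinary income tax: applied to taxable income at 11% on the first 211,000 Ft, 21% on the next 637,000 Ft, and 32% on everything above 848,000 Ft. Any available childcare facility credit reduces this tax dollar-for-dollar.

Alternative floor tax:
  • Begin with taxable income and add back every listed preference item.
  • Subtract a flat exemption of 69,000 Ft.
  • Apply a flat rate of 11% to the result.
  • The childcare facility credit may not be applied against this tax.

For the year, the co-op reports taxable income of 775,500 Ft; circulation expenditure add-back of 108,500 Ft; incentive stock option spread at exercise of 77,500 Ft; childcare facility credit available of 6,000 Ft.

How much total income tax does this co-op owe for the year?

Ordinary income tax:
  211,000 Ft × 11% = 23,210 Ft
  564,500 Ft × 21% = 118,545 Ft
  → 141,755 Ft
  Less childcare facility credit 6,000 Ft → 135,755 Ft

Alternative floor tax:
  Adjusted income: 775,500 Ft + 108,500 Ft + 77,500 Ft = 961,500 Ft
  Less exemption 69,000 Ft → base 892,500 Ft
  892,500 Ft × 11% = 98,175 Ft

135,755 Ft > 98,175 Ft, so the ordinary income tax governs.

135,755 Ft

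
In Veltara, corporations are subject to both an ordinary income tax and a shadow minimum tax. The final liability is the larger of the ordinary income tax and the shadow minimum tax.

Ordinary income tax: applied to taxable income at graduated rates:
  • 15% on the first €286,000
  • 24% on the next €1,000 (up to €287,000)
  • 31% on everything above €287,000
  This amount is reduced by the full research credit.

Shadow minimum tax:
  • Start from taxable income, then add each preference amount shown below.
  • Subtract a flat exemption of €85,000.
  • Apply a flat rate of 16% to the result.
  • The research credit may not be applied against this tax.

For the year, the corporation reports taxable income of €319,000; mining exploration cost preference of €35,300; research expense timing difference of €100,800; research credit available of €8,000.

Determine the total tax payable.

€59,216

Shadow minimum tax:
  Adjusted income: €319,000 + €35,300 + €100,800 = €455,100
  Less exemption €85,000 → base €370,100
  €370,100 × 16% = €59,216

Ordinary income tax:
  €286,000 × 15% = €42,900
  €1,000 × 24% = €240
  €32,000 × 31% = €9,920
  → €53,060
  Less research credit €8,000 → €45,060

€59,216 > €45,060, so the shadow minimum tax is the binding amount.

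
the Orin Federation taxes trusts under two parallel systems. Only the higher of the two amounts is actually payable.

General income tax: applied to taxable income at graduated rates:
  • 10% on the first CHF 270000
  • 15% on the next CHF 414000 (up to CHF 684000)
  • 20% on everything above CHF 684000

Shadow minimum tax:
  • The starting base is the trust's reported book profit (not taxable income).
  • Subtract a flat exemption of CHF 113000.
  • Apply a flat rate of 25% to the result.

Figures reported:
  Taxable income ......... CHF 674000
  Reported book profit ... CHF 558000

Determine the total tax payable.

General income tax:
  CHF 270000 × 10% = CHF 27000
  CHF 404000 × 15% = CHF 60600
  → CHF 87600

Shadow minimum tax:
  Base (reported book profit): CHF 558000
  Less exemption CHF 113000 → base CHF 445000
  CHF 445000 × 25% = CHF 111250

CHF 111250 > CHF 87600, so the shadow minimum tax is the binding amount.

CHF 111250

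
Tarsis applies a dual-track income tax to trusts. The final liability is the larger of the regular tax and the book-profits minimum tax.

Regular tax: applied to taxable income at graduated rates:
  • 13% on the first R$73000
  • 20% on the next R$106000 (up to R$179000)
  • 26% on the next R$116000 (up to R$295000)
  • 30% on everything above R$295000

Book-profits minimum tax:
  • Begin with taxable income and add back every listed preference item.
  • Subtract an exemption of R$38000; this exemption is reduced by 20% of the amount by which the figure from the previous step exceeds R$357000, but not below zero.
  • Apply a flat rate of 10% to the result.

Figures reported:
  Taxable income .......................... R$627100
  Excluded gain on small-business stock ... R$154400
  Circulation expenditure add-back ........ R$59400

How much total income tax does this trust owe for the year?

R$160480

Regular tax:
  R$73000 × 13% = R$9490
  R$106000 × 20% = R$21200
  R$116000 × 26% = R$30160
  R$332100 × 30% = R$99630
  → R$160480

Book-profits minimum tax:
  Adjusted income: R$627100 + R$154400 + R$59400 = R$840900
  Exemption: 20% × (R$840900 − R$357000) = R$96780 ≥ R$38000, so the exemption is fully phased out
  Base: R$840900 − R$0 = R$840900
  R$840900 × 10% = R$84090

R$160480 > R$84090, so the regular tax governs.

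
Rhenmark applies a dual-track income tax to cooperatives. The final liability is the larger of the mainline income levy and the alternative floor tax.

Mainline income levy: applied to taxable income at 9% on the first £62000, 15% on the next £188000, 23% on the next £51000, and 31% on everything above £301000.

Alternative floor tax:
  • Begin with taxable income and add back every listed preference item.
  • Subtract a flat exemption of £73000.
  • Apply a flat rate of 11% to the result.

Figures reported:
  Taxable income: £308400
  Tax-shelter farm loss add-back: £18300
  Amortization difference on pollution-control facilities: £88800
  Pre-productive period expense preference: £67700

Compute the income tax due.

Alternative floor tax:
  Adjusted income: £308400 + £18300 + £88800 + £67700 = £483200
  Less exemption £73000 → base £410200
  £410200 × 11% = £45122

Mainline income levy:
  £62000 × 9% = £5580
  £188000 × 15% = £28200
  £51000 × 23% = £11730
  £7400 × 31% = £2294
  → £47804

£47804 > £45122, so the mainline income levy governs.

£47804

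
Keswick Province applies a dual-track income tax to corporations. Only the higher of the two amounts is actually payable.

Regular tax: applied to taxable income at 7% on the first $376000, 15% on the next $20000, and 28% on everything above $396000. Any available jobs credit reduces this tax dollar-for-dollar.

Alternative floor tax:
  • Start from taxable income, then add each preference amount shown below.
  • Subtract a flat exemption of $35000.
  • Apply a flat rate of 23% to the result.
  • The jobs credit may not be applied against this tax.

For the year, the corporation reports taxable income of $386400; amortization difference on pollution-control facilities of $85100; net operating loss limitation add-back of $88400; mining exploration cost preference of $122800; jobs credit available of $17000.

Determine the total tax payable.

$148971

Alternative floor tax:
  Adjusted income: $386400 + $85100 + $88400 + $122800 = $682700
  Less exemption $35000 → base $647700
  $647700 × 23% = $148971

Regular tax:
  $376000 × 7% = $26320
  $10400 × 15% = $1560
  → $27880
  Less jobs credit $17000 → $10880

$148971 > $10880, so the alternative floor tax is the binding amount.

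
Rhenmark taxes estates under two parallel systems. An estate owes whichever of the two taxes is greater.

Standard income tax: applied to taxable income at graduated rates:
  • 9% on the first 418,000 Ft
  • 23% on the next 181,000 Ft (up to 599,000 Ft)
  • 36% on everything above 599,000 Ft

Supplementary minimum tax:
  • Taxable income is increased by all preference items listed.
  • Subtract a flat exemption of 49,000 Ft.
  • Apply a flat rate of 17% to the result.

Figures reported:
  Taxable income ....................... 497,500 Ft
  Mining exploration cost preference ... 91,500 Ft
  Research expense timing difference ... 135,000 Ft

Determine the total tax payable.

114,750 Ft

Standard income tax:
  418,000 Ft × 9% = 37,620 Ft
  79,500 Ft × 23% = 18,285 Ft
  → 55,905 Ft

Supplementary minimum tax:
  Adjusted income: 497,500 Ft + 91,500 Ft + 135,000 Ft = 724,000 Ft
  Less exemption 49,000 Ft → base 675,000 Ft
  675,000 Ft × 17% = 114,750 Ft

114,750 Ft > 55,905 Ft, so the supplementary minimum tax is the binding amount.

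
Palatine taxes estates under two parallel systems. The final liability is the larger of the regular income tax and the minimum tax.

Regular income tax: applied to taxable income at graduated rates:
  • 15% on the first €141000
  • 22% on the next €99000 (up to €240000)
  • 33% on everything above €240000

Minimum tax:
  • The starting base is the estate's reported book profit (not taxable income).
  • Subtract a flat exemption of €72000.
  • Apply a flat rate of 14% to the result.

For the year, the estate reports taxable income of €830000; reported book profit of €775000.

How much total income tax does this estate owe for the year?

€237630

Regular income tax:
  €141000 × 15% = €21150
  €99000 × 22% = €21780
  €590000 × 33% = €194700
  → €237630

Minimum tax:
  Base (reported book profit): €775000
  Less exemption €72000 → base €703000
  €703000 × 14% = €98420

€237630 > €98420, so the regular income tax governs.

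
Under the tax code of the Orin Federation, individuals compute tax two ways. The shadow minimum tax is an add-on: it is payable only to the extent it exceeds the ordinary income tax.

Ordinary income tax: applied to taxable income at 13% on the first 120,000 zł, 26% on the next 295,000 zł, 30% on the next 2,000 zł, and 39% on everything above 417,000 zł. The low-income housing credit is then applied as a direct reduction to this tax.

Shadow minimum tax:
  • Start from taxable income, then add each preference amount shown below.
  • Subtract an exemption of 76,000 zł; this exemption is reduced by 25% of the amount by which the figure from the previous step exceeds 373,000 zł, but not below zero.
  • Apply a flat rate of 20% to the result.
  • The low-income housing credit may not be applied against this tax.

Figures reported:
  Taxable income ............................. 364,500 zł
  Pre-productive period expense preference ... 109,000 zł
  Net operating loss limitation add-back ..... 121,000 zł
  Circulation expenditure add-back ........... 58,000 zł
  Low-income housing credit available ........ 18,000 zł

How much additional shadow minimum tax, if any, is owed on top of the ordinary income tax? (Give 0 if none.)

68,105 zł

Ordinary income tax:
  120,000 zł × 13% = 15,600 zł
  244,500 zł × 26% = 63,570 zł
  → 79,170 zł
  Less low-income housing credit 18,000 zł → 61,170 zł

Shadow minimum tax:
  Adjusted income: 364,500 zł + 109,000 zł + 121,000 zł + 58,000 zł = 652,500 zł
  Exemption: 76,000 zł − 25% × (652,500 zł − 373,000 zł) = 76,000 zł − 69,875 zł = 6,125 zł
  Base: 652,500 zł − 6,125 zł = 646,375 zł
  646,375 zł × 20% = 129,275 zł

Excess of shadow minimum tax over ordinary income tax: 129,275 zł − 61,170 zł = 68,105 zł.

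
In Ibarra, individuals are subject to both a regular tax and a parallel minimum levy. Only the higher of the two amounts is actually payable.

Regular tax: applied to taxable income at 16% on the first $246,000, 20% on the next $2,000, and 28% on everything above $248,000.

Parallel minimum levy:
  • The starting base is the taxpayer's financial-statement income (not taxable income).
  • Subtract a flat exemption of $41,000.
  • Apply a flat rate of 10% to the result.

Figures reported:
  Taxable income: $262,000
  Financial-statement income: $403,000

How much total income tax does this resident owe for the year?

Parallel minimum levy:
  Base (financial-statement income): $403,000
  Less exemption $41,000 → base $362,000
  $362,000 × 10% = $36,200

Regular tax:
  $246,000 × 16% = $39,360
  $2,000 × 20% = $400
  $14,000 × 28% = $3,920
  → $43,680

$43,680 > $36,200, so the regular tax governs.

$43,680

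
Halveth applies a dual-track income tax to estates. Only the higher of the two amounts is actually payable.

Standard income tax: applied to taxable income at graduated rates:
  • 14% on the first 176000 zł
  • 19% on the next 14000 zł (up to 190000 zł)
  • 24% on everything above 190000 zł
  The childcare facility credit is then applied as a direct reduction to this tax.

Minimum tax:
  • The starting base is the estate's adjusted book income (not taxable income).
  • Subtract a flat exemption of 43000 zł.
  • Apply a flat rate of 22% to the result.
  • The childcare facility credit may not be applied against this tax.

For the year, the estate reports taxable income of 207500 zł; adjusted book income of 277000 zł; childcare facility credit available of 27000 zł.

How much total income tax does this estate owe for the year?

Minimum tax:
  Base (adjusted book income): 277000 zł
  Less exemption 43000 zł → base 234000 zł
  234000 zł × 22% = 51480 zł

Standard income tax:
  176000 zł × 14% = 24640 zł
  14000 zł × 19% = 2660 zł
  17500 zł × 24% = 4200 zł
  → 31500 zł
  Less childcare facility credit 27000 zł → 4500 zł

51480 zł > 4500 zł, so the minimum tax is the binding amount.

51480 zł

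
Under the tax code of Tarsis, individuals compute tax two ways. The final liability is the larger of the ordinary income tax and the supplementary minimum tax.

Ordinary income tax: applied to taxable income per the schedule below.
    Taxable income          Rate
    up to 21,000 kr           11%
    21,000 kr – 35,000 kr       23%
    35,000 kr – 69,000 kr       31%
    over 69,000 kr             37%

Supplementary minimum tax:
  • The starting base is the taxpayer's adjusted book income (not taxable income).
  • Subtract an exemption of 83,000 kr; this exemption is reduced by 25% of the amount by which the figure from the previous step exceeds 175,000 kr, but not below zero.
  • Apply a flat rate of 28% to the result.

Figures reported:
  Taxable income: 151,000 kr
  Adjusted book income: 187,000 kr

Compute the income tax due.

46,410 kr

Supplementary minimum tax:
  Base (adjusted book income): 187,000 kr
  Exemption: 83,000 kr − 25% × (187,000 kr − 175,000 kr) = 83,000 kr − 3,000 kr = 80,000 kr
  Base: 187,000 kr − 80,000 kr = 107,000 kr
  107,000 kr × 28% = 29,960 kr

Ordinary income tax:
  21,000 kr × 11% = 2,310 kr
  14,000 kr × 23% = 3,220 kr
  34,000 kr × 31% = 10,540 kr
  82,000 kr × 37% = 30,340 kr
  → 46,410 kr

46,410 kr > 29,960 kr, so the ordinary income tax governs.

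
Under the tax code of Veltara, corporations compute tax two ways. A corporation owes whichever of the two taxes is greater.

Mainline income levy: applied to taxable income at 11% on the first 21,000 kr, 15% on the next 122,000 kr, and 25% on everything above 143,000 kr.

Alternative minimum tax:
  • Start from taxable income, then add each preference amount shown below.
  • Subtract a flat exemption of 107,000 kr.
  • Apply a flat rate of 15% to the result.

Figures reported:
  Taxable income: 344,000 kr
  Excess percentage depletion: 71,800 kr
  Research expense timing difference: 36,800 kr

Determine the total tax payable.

Mainline income levy:
  21,000 kr × 11% = 2,310 kr
  122,000 kr × 15% = 18,300 kr
  201,000 kr × 25% = 50,250 kr
  → 70,860 kr

Alternative minimum tax:
  Adjusted income: 344,000 kr + 71,800 kr + 36,800 kr = 452,600 kr
  Less exemption 107,000 kr → base 345,600 kr
  345,600 kr × 15% = 51,840 kr

70,860 kr > 51,840 kr, so the mainline income levy governs.

70,860 kr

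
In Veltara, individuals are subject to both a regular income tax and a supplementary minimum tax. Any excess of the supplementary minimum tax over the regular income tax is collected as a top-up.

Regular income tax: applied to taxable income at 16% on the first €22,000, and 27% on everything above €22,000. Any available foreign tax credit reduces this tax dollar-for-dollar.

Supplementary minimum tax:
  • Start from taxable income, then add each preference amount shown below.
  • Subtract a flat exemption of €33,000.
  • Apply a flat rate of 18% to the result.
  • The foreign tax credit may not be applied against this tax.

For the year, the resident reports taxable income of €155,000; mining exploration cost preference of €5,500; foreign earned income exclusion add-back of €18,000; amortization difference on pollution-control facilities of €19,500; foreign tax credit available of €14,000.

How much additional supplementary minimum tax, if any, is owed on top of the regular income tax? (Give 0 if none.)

€4,270

Regular income tax:
  €22,000 × 16% = €3,520
  €133,000 × 27% = €35,910
  → €39,430
  Less foreign tax credit €14,000 → €25,430

Supplementary minimum tax:
  Adjusted income: €155,000 + €5,500 + €18,000 + €19,500 = €198,000
  Less exemption €33,000 → base €165,000
  €165,000 × 18% = €29,700

Excess of supplementary minimum tax over regular income tax: €29,700 − €25,430 = €4,270.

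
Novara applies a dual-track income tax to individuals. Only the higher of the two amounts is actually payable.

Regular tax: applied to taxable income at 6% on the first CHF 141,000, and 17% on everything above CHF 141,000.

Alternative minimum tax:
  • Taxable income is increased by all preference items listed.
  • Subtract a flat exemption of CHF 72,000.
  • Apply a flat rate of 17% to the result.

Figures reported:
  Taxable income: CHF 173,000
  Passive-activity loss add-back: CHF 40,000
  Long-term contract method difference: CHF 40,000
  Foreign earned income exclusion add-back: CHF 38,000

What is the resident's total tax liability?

CHF 37,230

Regular tax:
  CHF 141,000 × 6% = CHF 8,460
  CHF 32,000 × 17% = CHF 5,440
  → CHF 13,900

Alternative minimum tax:
  Adjusted income: CHF 173,000 + CHF 40,000 + CHF 40,000 + CHF 38,000 = CHF 291,000
  Less exemption CHF 72,000 → base CHF 219,000
  CHF 219,000 × 17% = CHF 37,230

CHF 37,230 > CHF 13,900, so the alternative minimum tax is the binding amount.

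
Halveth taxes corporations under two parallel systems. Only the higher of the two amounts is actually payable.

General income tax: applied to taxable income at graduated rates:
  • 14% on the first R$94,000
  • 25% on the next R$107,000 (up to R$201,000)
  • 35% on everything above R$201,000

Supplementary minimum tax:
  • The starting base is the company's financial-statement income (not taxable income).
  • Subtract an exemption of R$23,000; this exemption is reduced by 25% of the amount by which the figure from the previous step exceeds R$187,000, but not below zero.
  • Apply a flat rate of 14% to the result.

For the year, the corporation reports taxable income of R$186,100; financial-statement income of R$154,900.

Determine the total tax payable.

General income tax:
  R$94,000 × 14% = R$13,160
  R$92,100 × 25% = R$23,025
  → R$36,185

Supplementary minimum tax:
  Base (financial-statement income): R$154,900
  Exemption: R$154,900 ≤ R$187,000, so full R$23,000 applies
  Base: R$154,900 − R$23,000 = R$131,900
  R$131,900 × 14% = R$18,466

R$36,185 > R$18,466, so the general income tax governs.

R$36,185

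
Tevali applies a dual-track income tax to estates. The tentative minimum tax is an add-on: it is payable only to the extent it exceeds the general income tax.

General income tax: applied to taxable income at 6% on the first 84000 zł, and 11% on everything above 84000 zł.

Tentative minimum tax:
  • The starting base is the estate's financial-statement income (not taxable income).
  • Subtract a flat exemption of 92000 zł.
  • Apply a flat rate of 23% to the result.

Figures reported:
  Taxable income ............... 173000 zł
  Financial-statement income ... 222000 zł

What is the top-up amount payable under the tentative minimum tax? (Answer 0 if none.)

Tentative minimum tax:
  Base (financial-statement income): 222000 zł
  Less exemption 92000 zł → base 130000 zł
  130000 zł × 23% = 29900 zł

General income tax:
  84000 zł × 6% = 5040 zł
  89000 zł × 11% = 9790 zł
  → 14830 zł

Excess of tentative minimum tax over general income tax: 29900 zł − 14830 zł = 15070 zł.

15070 zł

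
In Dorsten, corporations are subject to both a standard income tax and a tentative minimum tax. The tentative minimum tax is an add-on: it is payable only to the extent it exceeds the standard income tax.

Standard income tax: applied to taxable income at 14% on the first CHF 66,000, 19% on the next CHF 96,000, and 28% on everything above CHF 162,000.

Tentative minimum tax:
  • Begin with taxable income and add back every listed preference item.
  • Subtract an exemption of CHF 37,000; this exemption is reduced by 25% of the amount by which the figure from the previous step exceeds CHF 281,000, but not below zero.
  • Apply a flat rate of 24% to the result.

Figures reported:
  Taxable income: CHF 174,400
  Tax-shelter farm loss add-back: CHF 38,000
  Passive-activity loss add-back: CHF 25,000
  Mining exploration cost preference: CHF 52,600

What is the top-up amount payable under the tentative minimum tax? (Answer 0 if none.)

Tentative minimum tax:
  Adjusted income: CHF 174,400 + CHF 38,000 + CHF 25,000 + CHF 52,600 = CHF 290,000
  Exemption: CHF 37,000 − 25% × (CHF 290,000 − CHF 281,000) = CHF 37,000 − CHF 2,250 = CHF 34,750
  Base: CHF 290,000 − CHF 34,750 = CHF 255,250
  CHF 255,250 × 24% = CHF 61,260

Standard income tax:
  CHF 66,000 × 14% = CHF 9,240
  CHF 96,000 × 19% = CHF 18,240
  CHF 12,400 × 28% = CHF 3,472
  → CHF 30,952

Excess of tentative minimum tax over standard income tax: CHF 61,260 − CHF 30,952 = CHF 30,308.

CHF 30,308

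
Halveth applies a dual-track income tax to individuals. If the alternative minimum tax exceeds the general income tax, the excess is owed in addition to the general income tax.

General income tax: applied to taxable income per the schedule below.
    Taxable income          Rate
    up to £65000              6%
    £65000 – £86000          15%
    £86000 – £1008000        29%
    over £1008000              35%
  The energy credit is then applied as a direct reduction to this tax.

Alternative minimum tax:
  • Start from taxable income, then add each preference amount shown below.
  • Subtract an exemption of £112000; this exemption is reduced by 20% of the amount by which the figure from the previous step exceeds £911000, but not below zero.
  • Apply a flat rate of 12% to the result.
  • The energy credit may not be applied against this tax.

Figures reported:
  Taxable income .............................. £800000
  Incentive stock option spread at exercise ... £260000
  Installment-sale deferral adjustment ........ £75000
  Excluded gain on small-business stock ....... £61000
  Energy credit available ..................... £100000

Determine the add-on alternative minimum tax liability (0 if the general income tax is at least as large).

£22810

Alternative minimum tax:
  Adjusted income: £800000 + £260000 + £75000 + £61000 = £1196000
  Exemption: £112000 − 20% × (£1196000 − £911000) = £112000 − £57000 = £55000
  Base: £1196000 − £55000 = £1141000
  £1141000 × 12% = £136920

General income tax:
  £65000 × 6% = £3900
  £21000 × 15% = £3150
  £714000 × 29% = £207060
  → £214110
  Less energy credit £100000 → £114110

Excess of alternative minimum tax over general income tax: £136920 − £114110 = £22810.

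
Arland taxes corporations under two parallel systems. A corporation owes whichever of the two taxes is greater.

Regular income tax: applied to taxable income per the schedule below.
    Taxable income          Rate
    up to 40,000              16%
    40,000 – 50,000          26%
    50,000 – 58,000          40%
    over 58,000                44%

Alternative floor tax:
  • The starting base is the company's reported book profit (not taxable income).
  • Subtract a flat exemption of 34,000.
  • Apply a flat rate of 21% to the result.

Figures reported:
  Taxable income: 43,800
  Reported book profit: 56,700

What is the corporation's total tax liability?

Regular income tax:
  40,000 × 16% = 6,400
  3,800 × 26% = 988
  → 7,388

Alternative floor tax:
  Base (reported book profit): 56,700
  Less exemption 34,000 → base 22,700
  22,700 × 21% = 4,767

7,388 > 4,767, so the regular income tax governs.

7,388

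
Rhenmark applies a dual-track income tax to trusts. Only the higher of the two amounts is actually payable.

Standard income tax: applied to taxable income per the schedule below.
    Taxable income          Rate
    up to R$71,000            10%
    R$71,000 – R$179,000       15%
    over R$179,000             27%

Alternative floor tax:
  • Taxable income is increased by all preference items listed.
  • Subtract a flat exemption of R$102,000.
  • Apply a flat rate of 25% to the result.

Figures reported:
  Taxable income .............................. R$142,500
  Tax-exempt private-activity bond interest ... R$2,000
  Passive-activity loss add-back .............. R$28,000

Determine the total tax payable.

R$17,825

Standard income tax:
  R$71,000 × 10% = R$7,100
  R$71,500 × 15% = R$10,725
  → R$17,825

Alternative floor tax:
  Adjusted income: R$142,500 + R$2,000 + R$28,000 = R$172,500
  Less exemption R$102,000 → base R$70,500
  R$70,500 × 25% = R$17,625

R$17,825 > R$17,625, so the standard income tax governs.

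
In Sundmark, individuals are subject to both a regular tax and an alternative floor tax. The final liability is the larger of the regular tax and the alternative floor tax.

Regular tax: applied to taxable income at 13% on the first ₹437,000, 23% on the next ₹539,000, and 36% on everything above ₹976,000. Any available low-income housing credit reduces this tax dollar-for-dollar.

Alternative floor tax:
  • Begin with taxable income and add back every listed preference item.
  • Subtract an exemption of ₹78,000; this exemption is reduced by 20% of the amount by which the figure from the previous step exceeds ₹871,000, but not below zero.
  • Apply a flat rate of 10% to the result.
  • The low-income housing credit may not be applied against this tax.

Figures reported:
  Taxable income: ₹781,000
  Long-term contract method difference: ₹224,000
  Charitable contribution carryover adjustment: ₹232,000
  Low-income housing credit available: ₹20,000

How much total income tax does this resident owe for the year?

Alternative floor tax:
  Adjusted income: ₹781,000 + ₹224,000 + ₹232,000 = ₹1,237,000
  Exemption: ₹78,000 − 20% × (₹1,237,000 − ₹871,000) = ₹78,000 − ₹73,200 = ₹4,800
  Base: ₹1,237,000 − ₹4,800 = ₹1,232,200
  ₹1,232,200 × 10% = ₹123,220

Regular tax:
  ₹437,000 × 13% = ₹56,810
  ₹344,000 × 23% = ₹79,120
  → ₹135,930
  Less low-income housing credit ₹20,000 → ₹115,930

₹123,220 > ₹115,930, so the alternative floor tax is the binding amount.

₹123,220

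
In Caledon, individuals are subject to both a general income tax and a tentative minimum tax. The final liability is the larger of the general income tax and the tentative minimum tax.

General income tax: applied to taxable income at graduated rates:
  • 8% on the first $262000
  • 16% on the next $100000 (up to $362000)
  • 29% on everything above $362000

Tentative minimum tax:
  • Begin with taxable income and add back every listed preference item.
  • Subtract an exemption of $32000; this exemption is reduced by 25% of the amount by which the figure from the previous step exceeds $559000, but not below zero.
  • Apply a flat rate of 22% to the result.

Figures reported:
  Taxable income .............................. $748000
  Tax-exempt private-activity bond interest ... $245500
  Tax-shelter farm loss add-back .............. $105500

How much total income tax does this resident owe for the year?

Tentative minimum tax:
  Adjusted income: $748000 + $245500 + $105500 = $1099000
  Exemption: 25% × ($1099000 − $559000) = $135000 ≥ $32000, so the exemption is fully phased out
  Base: $1099000 − $0 = $1099000
  $1099000 × 22% = $241780

General income tax:
  $262000 × 8% = $20960
  $100000 × 16% = $16000
  $386000 × 29% = $111940
  → $148900

$241780 > $148900, so the tentative minimum tax is the binding amount.

$241780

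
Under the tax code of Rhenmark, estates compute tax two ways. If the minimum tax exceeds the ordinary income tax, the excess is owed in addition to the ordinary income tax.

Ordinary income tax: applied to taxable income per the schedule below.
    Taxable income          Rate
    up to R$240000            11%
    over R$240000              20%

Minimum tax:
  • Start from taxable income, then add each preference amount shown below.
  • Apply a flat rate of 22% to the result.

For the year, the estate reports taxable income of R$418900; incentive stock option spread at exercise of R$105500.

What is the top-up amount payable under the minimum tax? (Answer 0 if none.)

R$53188

Minimum tax:
  Adjusted income: R$418900 + R$105500 = R$524400
  R$524400 × 22% = R$115368

Ordinary income tax:
  R$240000 × 11% = R$26400
  R$178900 × 20% = R$35780
  → R$62180

Excess of minimum tax over ordinary income tax: R$115368 − R$62180 = R$53188.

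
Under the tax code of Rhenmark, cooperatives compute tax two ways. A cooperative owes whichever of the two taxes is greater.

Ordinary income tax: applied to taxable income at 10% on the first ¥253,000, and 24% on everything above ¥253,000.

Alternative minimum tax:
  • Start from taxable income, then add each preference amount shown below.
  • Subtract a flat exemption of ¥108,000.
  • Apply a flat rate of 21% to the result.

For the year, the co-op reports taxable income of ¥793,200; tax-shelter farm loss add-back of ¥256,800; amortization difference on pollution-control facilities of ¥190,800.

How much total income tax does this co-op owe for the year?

¥237,888

Ordinary income tax:
  ¥253,000 × 10% = ¥25,300
  ¥540,200 × 24% = ¥129,648
  → ¥154,948

Alternative minimum tax:
  Adjusted income: ¥793,200 + ¥256,800 + ¥190,800 = ¥1,240,800
  Less exemption ¥108,000 → base ¥1,132,800
  ¥1,132,800 × 21% = ¥237,888

¥237,888 > ¥154,948, so the alternative minimum tax is the binding amount.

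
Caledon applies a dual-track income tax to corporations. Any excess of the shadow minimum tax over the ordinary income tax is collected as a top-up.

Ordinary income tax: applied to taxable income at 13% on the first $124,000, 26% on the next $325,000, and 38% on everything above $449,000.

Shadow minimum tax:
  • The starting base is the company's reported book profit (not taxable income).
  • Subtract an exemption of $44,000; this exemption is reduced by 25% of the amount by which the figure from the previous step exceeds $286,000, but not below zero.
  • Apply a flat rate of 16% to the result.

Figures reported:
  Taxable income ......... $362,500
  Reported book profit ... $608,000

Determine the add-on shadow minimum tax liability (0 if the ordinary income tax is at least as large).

$19,150

Ordinary income tax:
  $124,000 × 13% = $16,120
  $238,500 × 26% = $62,010
  → $78,130

Shadow minimum tax:
  Base (reported book profit): $608,000
  Exemption: 25% × ($608,000 − $286,000) = $80,500 ≥ $44,000, so the exemption is fully phased out
  Base: $608,000 − $0 = $608,000
  $608,000 × 16% = $97,280

Excess of shadow minimum tax over ordinary income tax: $97,280 − $78,130 = $19,150.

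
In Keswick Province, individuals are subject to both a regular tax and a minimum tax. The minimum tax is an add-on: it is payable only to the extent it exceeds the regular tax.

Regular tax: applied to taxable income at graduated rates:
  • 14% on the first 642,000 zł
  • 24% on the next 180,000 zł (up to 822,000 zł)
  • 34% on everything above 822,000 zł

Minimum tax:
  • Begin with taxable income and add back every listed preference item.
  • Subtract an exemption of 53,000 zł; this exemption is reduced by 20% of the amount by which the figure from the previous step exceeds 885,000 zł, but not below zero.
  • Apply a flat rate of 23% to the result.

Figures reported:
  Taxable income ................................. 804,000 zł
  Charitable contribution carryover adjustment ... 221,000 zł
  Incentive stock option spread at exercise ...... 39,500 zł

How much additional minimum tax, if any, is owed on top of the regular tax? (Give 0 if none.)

112,142 zł

Minimum tax:
  Adjusted income: 804,000 zł + 221,000 zł + 39,500 zł = 1,064,500 zł
  Exemption: 53,000 zł − 20% × (1,064,500 zł − 885,000 zł) = 53,000 zł − 35,900 zł = 17,100 zł
  Base: 1,064,500 zł − 17,100 zł = 1,047,400 zł
  1,047,400 zł × 23% = 240,902 zł

Regular tax:
  642,000 zł × 14% = 89,880 zł
  162,000 zł × 24% = 38,880 zł
  → 128,760 zł

Excess of minimum tax over regular tax: 240,902 zł − 128,760 zł = 112,142 zł.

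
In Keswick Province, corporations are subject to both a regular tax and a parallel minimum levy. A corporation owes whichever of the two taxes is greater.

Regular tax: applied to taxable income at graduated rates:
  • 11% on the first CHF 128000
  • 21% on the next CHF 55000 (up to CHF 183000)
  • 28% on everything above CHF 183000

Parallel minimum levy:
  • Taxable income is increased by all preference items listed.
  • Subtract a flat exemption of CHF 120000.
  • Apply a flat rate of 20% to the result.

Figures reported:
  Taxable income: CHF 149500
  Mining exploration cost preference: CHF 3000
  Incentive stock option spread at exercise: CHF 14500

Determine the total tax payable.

Regular tax:
  CHF 128000 × 11% = CHF 14080
  CHF 21500 × 21% = CHF 4515
  → CHF 18595

Parallel minimum levy:
  Adjusted income: CHF 149500 + CHF 3000 + CHF 14500 = CHF 167000
  Less exemption CHF 120000 → base CHF 47000
  CHF 47000 × 20% = CHF 9400

CHF 18595 > CHF 9400, so the regular tax governs.

CHF 18595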